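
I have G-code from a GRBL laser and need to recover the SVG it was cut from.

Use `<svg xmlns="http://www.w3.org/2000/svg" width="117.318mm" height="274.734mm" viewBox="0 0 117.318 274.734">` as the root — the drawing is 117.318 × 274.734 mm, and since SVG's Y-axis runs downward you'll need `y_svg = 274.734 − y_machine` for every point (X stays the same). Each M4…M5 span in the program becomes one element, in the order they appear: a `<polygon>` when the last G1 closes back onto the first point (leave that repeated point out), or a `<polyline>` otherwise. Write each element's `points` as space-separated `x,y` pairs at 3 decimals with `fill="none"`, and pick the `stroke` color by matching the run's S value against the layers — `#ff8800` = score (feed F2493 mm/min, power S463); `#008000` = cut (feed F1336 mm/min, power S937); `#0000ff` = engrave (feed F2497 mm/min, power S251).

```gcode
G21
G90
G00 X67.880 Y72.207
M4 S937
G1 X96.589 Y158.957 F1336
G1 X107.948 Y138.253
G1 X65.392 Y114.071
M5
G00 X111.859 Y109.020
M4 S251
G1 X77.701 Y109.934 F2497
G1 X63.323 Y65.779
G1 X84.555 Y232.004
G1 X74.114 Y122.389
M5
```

<svg xmlns="http://www.w3.org/2000/svg" width="117.318mm" height="274.734mm" viewBox="0 0 117.318 274.734">
  <polyline points="67.880,202.527 96.589,115.777 107.948,136.481 65.392,160.663" fill="none" stroke="#008000"/>
  <polyline points="111.859,165.714 77.701,164.800 63.323,208.955 84.555,42.730 74.114,152.345" fill="none" stroke="#0000ff"/>
</svg>

y_svg = 274.734 − y_m.

[1] S937→`#008000` (cut); open run; points: 67.880,202.527 96.589,115.777 107.948,136.481 65.392,160.663

[2] S251→`#0000ff` (engrave); open run; points: 111.859,165.714 77.701,164.800 63.323,208.955 84.555,42.730 74.114,152.345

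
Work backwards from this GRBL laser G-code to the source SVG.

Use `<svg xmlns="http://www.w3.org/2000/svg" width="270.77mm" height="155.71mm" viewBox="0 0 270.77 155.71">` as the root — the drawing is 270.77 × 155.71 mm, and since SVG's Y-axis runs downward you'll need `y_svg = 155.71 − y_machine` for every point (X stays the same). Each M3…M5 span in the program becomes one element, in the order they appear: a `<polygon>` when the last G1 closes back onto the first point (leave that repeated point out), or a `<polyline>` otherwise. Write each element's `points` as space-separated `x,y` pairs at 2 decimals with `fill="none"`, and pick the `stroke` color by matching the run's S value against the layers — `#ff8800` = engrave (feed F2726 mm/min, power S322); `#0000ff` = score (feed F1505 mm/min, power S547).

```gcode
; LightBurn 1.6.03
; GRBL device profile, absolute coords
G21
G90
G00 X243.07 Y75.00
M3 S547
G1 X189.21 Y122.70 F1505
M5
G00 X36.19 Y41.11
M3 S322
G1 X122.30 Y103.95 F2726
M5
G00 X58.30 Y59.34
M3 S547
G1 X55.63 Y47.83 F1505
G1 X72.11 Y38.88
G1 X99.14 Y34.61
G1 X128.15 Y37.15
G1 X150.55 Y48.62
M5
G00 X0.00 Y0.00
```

Each laser-on run becomes one SVG element. Flip Y back into SVG space with y_svg = 155.71 − y_machine.

Run 1: S547 ⇒ score layer `#0000ff`. The run is open, so emit a `<polyline>` with points (Y-flipped): 243.07,80.71 189.21,33.01.

Run 2: the run's S322 means `#ff8800` (engrave). The run is open, so emit a `<polyline>` with points (Y-flipped): 36.19,114.60 122.30,51.76.

Run 3: power S547 maps to stroke `#0000ff` (score). The run is open, so emit a `<polyline>` with points (Y-flipped): 58.30,96.37 55.63,107.88 72.11,116.83 99.14,121.10 128.15,118.56 150.55,107.09.

<svg xmlns="http://www.w3.org/2000/svg" width="270.77mm" height="155.71mm" viewBox="0 0 270.77 155.71">
  <polyline points="243.07,80.71 189.21,33.01" fill="none" stroke="#0000ff"/>
  <polyline points="36.19,114.60 122.30,51.76" fill="none" stroke="#ff8800"/>
  <polyline points="58.30,96.37 55.63,107.88 72.11,116.83 99.14,121.10 128.15,118.56 150.55,107.09" fill="none" stroke="#0000ff"/>
</svg>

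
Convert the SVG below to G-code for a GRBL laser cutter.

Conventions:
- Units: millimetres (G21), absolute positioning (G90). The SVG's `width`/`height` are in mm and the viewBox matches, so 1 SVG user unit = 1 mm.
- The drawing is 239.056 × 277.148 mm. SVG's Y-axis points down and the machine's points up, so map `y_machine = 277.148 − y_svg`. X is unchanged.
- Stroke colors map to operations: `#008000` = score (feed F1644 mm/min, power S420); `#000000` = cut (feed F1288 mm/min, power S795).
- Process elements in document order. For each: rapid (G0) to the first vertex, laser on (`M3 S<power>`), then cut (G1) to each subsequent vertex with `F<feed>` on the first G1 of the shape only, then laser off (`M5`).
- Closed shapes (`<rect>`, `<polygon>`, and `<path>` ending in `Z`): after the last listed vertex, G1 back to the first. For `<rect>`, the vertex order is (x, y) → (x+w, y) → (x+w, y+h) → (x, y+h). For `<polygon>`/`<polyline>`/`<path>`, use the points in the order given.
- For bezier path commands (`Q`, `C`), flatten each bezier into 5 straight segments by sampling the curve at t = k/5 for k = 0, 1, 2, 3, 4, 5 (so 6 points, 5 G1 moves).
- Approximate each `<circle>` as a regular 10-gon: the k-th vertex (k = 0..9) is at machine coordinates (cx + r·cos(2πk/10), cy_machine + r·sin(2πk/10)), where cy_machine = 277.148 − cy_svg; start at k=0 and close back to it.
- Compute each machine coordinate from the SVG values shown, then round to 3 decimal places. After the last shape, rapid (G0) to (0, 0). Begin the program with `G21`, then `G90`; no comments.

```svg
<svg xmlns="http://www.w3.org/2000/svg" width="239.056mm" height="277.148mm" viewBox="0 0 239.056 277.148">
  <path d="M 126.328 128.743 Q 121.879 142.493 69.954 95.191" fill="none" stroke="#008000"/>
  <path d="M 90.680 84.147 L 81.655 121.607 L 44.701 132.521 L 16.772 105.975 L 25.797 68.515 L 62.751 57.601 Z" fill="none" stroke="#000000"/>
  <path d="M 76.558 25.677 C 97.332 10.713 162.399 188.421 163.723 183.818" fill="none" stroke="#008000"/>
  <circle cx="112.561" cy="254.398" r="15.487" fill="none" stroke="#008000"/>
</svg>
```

G21
G90
G0 X126.328 Y148.405
M3 S420
G1 X122.649 Y145.347 F1644
G1 X115.173 Y147.173
G1 X103.898 Y153.884
G1 X88.825 Y165.478
G1 X69.954 Y181.957
M5
G0 X90.680 Y193.001
M3 S795
G1 X81.655 Y155.541 F1288
G1 X44.701 Y144.627
G1 X16.772 Y171.173
G1 X25.797 Y208.633
G1 X62.751 Y219.547
G1 X90.680 Y193.001
M5
G0 X76.558 Y251.471
M3 S420
G1 X93.473 Y240.329 F1644
G1 X115.833 Y200.944
G1 X138.452 Y151.317
G1 X156.144 Y109.446
G1 X163.723 Y93.330
M5
G0 X128.048 Y22.750
M3 S420
G1 X125.090 Y31.853 F1644
G1 X117.347 Y37.479
G1 X107.775 Y37.479
G1 X100.032 Y31.853
G1 X97.074 Y22.750
G1 X100.032 Y13.647
G1 X107.775 Y8.021
G1 X117.347 Y8.021
G1 X125.090 Y13.647
G1 X128.048 Y22.750
M5
G0 X0.000 Y0.000

1 u = 1 mm; y_m = 277.148 − y.

[1] `<path>` quadratic bezier, #008000→score S420 F1644: (126.328,148.405) → (122.649,145.347) → (115.173,147.173) → (103.898,153.884) → (88.825,165.478) → (69.954,181.957)

[2] `<path>` regular polygon, #000000→cut S795 F1288: (90.680,193.001) → (81.655,155.541) → (44.701,144.627) → (16.772,171.173) → (25.797,208.633) → (62.751,219.547) → (90.680,193.001) (closed)

[3] `<path>` cubic bezier, #008000→score S420 F1644: (76.558,251.471) → (93.473,240.329) → (115.833,200.944) → (138.452,151.317) → (156.144,109.446) → (163.723,93.330)

[4] `<circle>` circle, #008000→score S420 F1644: (128.048,22.750) → (125.090,31.853) → (117.347,37.479) → (107.775,37.479) → (100.032,31.853) → (97.074,22.750) → (100.032,13.647) → (107.775,8.021) → (117.347,8.021) → (125.090,13.647) → (128.048,22.750) (closed)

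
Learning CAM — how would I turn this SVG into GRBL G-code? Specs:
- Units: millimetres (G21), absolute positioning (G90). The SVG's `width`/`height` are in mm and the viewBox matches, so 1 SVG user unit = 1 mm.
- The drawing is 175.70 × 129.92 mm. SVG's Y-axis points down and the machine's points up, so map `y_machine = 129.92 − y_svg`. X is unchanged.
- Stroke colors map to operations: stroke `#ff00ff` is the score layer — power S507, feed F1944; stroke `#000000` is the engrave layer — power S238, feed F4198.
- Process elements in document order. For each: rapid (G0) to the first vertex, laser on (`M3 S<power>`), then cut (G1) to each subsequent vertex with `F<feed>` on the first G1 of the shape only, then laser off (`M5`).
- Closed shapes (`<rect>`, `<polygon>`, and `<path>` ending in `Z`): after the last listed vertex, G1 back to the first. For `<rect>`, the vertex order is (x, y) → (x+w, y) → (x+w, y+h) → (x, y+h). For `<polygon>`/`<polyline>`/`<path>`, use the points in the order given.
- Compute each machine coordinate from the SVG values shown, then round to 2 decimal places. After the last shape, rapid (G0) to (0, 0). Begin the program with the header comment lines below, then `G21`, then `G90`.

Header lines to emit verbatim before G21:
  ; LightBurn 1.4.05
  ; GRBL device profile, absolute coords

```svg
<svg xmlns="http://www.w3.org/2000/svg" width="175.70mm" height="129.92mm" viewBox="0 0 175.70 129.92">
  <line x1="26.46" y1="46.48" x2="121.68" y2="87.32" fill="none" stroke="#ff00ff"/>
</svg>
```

; LightBurn 1.4.05
; GRBL device profile, absolute coords
G21
G90
G0 X26.46 Y83.44
M3 S507
G1 X121.68 Y42.60 F1944
M5
G0 X0.00 Y0.00

Since the viewBox matches the mm dimensions, user units are millimetres directly. The only transform is the Y-flip y_m = 129.92 − y_svg.

Shape 1 is a line segment drawn with `<line>`. Its stroke #ff00ff means score at S507, F1944. After flipping Y the toolpath is (26.46,83.44) → (121.68,42.60).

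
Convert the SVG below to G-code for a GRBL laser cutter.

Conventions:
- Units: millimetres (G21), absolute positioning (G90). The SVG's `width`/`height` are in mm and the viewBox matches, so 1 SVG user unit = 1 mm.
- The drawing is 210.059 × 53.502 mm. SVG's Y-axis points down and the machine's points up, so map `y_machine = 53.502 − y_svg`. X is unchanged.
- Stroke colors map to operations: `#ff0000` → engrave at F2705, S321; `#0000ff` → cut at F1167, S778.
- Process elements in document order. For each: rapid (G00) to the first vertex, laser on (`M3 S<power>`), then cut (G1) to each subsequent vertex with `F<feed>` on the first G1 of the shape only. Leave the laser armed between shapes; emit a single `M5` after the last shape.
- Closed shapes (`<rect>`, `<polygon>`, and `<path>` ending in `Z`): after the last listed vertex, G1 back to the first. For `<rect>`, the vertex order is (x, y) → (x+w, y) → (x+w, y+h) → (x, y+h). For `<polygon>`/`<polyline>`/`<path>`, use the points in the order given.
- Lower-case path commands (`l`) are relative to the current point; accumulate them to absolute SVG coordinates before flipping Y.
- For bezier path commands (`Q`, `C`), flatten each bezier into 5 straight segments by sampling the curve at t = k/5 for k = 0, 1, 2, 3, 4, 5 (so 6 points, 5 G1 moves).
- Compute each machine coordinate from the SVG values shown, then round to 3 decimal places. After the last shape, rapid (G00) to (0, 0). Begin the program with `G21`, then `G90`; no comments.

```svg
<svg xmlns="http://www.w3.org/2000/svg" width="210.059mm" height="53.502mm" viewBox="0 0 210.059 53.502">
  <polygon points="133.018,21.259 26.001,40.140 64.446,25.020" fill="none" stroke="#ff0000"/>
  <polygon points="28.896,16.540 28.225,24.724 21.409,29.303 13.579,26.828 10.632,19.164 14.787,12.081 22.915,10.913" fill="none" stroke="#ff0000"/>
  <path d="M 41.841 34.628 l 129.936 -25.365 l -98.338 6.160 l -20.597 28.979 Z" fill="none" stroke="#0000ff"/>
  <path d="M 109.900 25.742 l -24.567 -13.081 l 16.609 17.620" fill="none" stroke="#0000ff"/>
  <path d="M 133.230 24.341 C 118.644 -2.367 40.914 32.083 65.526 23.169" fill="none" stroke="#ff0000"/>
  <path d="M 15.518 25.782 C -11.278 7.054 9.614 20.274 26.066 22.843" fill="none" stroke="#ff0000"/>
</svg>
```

G21
G90
G00 X133.018 Y32.243
M3 S321
G1 X26.001 Y13.362 F2705
G1 X64.446 Y28.482
G1 X133.018 Y32.243
G00 X28.896 Y36.962
M3 S321
G1 X28.225 Y28.778 F2705
G1 X21.409 Y24.199
G1 X13.579 Y26.674
G1 X10.632 Y34.338
G1 X14.787 Y41.421
G1 X22.915 Y42.589
G1 X28.896 Y36.962
G00 X41.841 Y18.874
M3 S778
G1 X171.777 Y44.239 F1167
G1 X73.439 Y38.079
G1 X52.842 Y9.100
G1 X41.841 Y18.874
G00 X109.900 Y27.760
M3 S778
G1 X85.333 Y40.841 F1167
G1 X101.942 Y23.221
G00 X133.230 Y29.161
M3 S321
G1 X118.225 Y38.683 F2705
G1 X96.009 Y38.544
G1 X74.525 Y33.762
G1 X61.716 Y29.352
G1 X65.526 Y30.333
G00 X15.518 Y27.720
M3 S321
G1 X4.746 Y35.464 F2705
G1 X2.917 Y37.585
G1 X7.529 Y36.128
G1 X16.079 Y33.138
G1 X26.066 Y30.659
M5
G00 X0.000 Y0.000

1 u = 1 mm; y_m = 53.502 − y.

[1] `<polygon>` closed polygon, #ff0000→engrave S321 F2705: (133.018,32.243) → (26.001,13.362) → (64.446,28.482) → (133.018,32.243) (closed)

[2] `<polygon>` regular polygon, #ff0000→engrave S321 F2705: (28.896,36.962) → (28.225,28.778) → (21.409,24.199) → (13.579,26.674) → (10.632,34.338) → (14.787,41.421) → (22.915,42.589) → (28.896,36.962) (closed)

[3] `<path>` closed polygon, #0000ff→cut S778 F1167: (41.841,18.874) → (171.777,44.239) → (73.439,38.079) → (52.842,9.100) → (41.841,18.874) (closed)

[4] `<path>` open polyline, #0000ff→cut S778 F1167: (109.900,27.760) → (85.333,40.841) → (101.942,23.221)

[5] `<path>` cubic bezier, #ff0000→engrave S321 F2705: (133.230,29.161) → (118.225,38.683) → (96.009,38.544) → (74.525,33.762) → (61.716,29.352) → (65.526,30.333)

[6] `<path>` cubic bezier, #ff0000→engrave S321 F2705: (15.518,27.720) → (4.746,35.464) → (2.917,37.585) → (7.529,36.128) → (16.079,33.138) → (26.066,30.659)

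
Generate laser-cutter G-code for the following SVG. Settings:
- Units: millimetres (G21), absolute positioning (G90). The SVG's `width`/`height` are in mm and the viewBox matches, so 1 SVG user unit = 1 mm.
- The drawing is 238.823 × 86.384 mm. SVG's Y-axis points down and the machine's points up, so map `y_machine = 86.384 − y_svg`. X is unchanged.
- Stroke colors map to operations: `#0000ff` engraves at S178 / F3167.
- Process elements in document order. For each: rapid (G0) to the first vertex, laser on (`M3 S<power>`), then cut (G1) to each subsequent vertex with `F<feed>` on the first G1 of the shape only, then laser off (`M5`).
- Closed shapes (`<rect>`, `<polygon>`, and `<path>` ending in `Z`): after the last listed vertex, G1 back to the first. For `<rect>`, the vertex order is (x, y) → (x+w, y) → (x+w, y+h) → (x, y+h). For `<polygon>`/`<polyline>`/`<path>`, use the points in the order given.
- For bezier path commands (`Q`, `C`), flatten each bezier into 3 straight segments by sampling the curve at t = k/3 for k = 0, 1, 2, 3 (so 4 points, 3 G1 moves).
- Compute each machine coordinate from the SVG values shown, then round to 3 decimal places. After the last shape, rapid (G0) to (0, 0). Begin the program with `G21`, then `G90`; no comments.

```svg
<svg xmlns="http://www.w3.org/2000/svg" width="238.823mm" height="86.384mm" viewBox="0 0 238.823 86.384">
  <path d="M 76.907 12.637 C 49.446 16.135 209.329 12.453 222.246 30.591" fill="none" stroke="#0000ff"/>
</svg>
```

viewBox `0 0 238.823 86.384` with mm width/height → 1 unit = 1 mm. Flip: y_m = 86.384 − y_svg.

**Shape 1** — `<path>` cubic bezier, stroke `#0000ff` → engrave (S178, F3167). Control points (SVG): P0=(76.907,12.637), P1=(49.446,16.135), P2=(209.329,12.453), P3=(222.246,30.591); sampled at t=k/3. Machine vertices: (76.907,73.747) → (99.512,71.568) → (172.722,67.732) → (222.246,55.793). Open path.

G21
G90
G0 X76.907 Y73.747
M3 S178
G1 X99.512 Y71.568 F3167
G1 X172.722 Y67.732
G1 X222.246 Y55.793
M5
G0 X0.000 Y0.000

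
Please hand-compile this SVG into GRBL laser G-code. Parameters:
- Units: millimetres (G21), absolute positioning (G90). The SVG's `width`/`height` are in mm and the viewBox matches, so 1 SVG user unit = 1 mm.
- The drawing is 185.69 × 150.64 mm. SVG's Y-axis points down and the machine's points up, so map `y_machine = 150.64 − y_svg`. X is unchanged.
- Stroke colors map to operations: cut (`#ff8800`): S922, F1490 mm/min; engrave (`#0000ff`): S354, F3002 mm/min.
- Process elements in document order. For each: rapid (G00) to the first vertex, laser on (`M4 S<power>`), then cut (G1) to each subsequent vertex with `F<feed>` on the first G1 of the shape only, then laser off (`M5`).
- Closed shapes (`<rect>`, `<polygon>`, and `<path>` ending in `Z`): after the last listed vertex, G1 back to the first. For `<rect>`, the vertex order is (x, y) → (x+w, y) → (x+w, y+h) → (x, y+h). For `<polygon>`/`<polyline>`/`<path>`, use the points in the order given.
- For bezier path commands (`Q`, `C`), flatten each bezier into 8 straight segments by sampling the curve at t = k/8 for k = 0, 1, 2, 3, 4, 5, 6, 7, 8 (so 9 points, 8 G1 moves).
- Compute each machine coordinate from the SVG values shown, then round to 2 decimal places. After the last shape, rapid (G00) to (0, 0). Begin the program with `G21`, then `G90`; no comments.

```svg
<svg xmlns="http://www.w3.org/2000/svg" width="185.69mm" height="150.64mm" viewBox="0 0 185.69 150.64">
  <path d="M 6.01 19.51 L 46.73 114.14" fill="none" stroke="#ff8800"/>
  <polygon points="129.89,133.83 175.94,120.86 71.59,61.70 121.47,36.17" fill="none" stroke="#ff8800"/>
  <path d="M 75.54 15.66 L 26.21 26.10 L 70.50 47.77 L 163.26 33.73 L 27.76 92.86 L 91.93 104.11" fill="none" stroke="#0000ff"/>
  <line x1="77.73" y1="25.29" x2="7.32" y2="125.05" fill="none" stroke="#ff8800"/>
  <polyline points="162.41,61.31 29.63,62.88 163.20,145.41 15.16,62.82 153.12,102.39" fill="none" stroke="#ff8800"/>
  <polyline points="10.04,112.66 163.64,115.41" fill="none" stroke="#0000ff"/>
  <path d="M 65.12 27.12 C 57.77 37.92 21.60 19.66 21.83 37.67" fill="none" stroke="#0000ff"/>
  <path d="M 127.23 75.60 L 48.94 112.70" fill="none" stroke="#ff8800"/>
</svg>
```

G21
G90
G00 X6.01 Y131.13
M4 S922
G1 X46.73 Y36.50 F1490
M5
G00 X129.89 Y16.81
M4 S922
G1 X175.94 Y29.78 F1490
G1 X71.59 Y88.94
G1 X121.47 Y114.47
G1 X129.89 Y16.81
M5
G00 X75.54 Y134.98
M4 S354
G1 X26.21 Y124.54 F3002
G1 X70.50 Y102.87
G1 X163.26 Y116.91
G1 X27.76 Y57.78
G1 X91.93 Y46.53
M5
G00 X77.73 Y125.35
M4 S922
G1 X7.32 Y25.59 F1490
M5
G00 X162.41 Y89.33
M4 S922
G1 X29.63 Y87.76 F1490
G1 X163.20 Y5.23
G1 X15.16 Y87.82
G1 X153.12 Y48.25
M5
G00 X10.04 Y37.98
M4 S354
G1 X163.64 Y35.23 F3002
M5
G00 X65.12 Y123.52
M4 S354
G1 X61.14 Y120.70 F3002
G1 X55.22 Y119.85
G1 X48.13 Y120.18
G1 X40.63 Y120.95
G1 X33.49 Y121.37
G1 X27.46 Y120.70
G1 X23.32 Y118.15
G1 X21.83 Y112.97
M5
G00 X127.23 Y75.04
M4 S922
G1 X48.94 Y37.94 F1490
M5
G00 X0.00 Y0.00

1 u = 1 mm; y_m = 150.64 − y.

[1] `<path>` line segment, #ff8800→cut S922 F1490: (6.01,131.13) → (46.73,36.50)

[2] `<polygon>` closed polygon, #ff8800→cut S922 F1490: (129.89,16.81) → (175.94,29.78) → (71.59,88.94) → (121.47,114.47) → (129.89,16.81) (closed)

[3] `<path>` open polyline, #0000ff→engrave S354 F3002: (75.54,134.98) → (26.21,124.54) → (70.50,102.87) → (163.26,116.91) → (27.76,57.78) → (91.93,46.53)

[4] `<line>` line segment, #ff8800→cut S922 F1490: (77.73,125.35) → (7.32,25.59)

[5] `<polyline>` open polyline, #ff8800→cut S922 F1490: (162.41,89.33) → (29.63,87.76) → (163.20,5.23) → (15.16,87.82) → (153.12,48.25)

[6] `<polyline>` line segment, #0000ff→engrave S354 F3002: (10.04,37.98) → (163.64,35.23)

[7] `<path>` cubic bezier, #0000ff→engrave S354 F3002: (65.12,123.52) → (61.14,120.70) → (55.22,119.85) → (48.13,120.18) → (40.63,120.95) → (33.49,121.37) → (27.46,120.70) → (23.32,118.15) → (21.83,112.97)

[8] `<path>` line segment, #ff8800→cut S922 F1490: (127.23,75.04) → (48.94,37.94)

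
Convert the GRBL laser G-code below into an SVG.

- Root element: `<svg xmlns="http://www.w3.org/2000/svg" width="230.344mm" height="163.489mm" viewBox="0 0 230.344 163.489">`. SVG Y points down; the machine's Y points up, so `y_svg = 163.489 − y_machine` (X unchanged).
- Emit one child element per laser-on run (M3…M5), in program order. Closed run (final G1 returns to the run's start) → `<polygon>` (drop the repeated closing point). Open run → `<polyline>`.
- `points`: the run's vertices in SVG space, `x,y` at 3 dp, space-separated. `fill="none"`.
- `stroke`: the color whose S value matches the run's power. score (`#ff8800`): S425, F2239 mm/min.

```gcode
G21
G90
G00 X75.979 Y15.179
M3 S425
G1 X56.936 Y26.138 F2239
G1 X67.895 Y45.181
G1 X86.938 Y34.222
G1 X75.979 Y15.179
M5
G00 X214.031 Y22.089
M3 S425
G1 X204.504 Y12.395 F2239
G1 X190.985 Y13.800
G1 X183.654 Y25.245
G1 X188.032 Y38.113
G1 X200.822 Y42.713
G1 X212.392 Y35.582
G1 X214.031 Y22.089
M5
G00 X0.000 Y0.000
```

y_svg = 163.489 − y_m. Every run uses S425, so all elements get stroke `#ff8800` (score).

[1] closed run; points: 75.979,148.310 56.936,137.351 67.895,118.308 86.938,129.267

[2] closed run; points: 214.031,141.400 204.504,151.094 190.985,149.689 183.654,138.244 188.032,125.376 200.822,120.776 212.392,127.907

<svg xmlns="http://www.w3.org/2000/svg" width="230.344mm" height="163.489mm" viewBox="0 0 230.344 163.489">
  <polygon points="75.979,148.310 56.936,137.351 67.895,118.308 86.938,129.267" fill="none" stroke="#ff8800"/>
  <polygon points="214.031,141.400 204.504,151.094 190.985,149.689 183.654,138.244 188.032,125.376 200.822,120.776 212.392,127.907" fill="none" stroke="#ff8800"/>
</svg>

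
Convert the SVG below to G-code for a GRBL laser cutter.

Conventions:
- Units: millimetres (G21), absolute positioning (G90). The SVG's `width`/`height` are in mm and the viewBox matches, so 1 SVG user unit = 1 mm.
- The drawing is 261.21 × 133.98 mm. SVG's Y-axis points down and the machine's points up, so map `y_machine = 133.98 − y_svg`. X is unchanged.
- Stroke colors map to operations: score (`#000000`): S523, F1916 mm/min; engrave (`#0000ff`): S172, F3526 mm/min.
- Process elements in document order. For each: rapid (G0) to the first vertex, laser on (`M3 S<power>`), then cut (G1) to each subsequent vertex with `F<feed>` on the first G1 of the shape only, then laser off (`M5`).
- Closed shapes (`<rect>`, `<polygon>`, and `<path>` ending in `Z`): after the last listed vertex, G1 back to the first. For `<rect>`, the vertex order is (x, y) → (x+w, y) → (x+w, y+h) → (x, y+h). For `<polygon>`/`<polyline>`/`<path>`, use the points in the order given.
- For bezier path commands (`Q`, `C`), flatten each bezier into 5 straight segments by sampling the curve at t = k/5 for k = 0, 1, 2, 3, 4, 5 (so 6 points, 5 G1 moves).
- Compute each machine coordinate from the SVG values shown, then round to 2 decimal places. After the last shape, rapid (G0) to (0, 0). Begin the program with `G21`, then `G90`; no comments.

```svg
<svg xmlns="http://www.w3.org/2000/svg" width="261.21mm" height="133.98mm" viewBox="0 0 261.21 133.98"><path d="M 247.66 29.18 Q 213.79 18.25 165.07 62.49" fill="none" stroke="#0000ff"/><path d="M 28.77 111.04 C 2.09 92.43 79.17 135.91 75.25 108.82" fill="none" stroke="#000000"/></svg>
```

Since the viewBox matches the mm dimensions, user units are millimetres directly. The only transform is the Y-flip y_m = 133.98 − y_svg.

Shape 1 is a quadratic bezier drawn with `<path>`. Its stroke #0000ff means engrave at S172, F3526. After flipping Y the toolpath is (247.66,104.80) → (233.52,106.97) → (218.19,104.72) → (201.67,98.05) → (183.96,86.98) → (165.07,71.49).

Shape 2 is a cubic bezier drawn with `<path>`. Its stroke #000000 means score at S523, F1916. After flipping Y the toolpath is (28.77,22.94) → (23.74,27.72) → (34.73,23.96) → (52.90,18.04) → (69.36,16.31) → (75.25,25.16).

G21
G90
G0 X247.66 Y104.80
M3 S172
G1 X233.52 Y106.97 F3526
G1 X218.19 Y104.72
G1 X201.67 Y98.05
G1 X183.96 Y86.98
G1 X165.07 Y71.49
M5
G0 X28.77 Y22.94
M3 S523
G1 X23.74 Y27.72 F1916
G1 X34.73 Y23.96
G1 X52.90 Y18.04
G1 X69.36 Y16.31
G1 X75.25 Y25.16
M5
G0 X0.00 Y0.00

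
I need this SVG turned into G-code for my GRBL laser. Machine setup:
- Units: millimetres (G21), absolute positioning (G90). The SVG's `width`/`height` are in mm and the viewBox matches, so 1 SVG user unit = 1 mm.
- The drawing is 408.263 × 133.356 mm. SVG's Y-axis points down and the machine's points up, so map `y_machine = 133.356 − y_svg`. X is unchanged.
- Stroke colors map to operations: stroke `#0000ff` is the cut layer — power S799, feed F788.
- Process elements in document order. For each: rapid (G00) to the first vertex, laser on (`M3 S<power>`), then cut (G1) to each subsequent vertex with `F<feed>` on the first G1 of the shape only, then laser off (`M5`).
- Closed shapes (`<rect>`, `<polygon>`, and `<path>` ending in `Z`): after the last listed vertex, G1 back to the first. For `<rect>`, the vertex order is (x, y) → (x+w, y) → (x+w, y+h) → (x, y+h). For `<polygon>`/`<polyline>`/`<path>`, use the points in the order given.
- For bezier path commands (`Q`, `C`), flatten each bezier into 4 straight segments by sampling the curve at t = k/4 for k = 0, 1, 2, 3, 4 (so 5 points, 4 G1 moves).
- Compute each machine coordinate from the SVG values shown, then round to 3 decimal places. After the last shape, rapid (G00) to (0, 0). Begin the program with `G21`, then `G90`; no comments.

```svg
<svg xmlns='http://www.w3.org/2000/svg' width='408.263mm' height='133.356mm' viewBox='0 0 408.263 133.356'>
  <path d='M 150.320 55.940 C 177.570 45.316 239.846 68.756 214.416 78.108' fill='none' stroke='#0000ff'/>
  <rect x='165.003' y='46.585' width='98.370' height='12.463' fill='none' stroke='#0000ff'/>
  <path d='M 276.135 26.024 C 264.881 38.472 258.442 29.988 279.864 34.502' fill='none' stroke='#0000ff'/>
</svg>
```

G21
G90
G00 X150.320 Y77.416
M3 S799
G1 X175.407 Y79.749 F788
G1 X202.123 Y73.823
G1 X218.961 Y64.151
G1 X214.416 Y55.248
M5
G00 X165.003 Y86.771
M3 S799
G1 X263.373 Y86.771 F788
G1 X263.373 Y74.308
G1 X165.003 Y74.308
G1 X165.003 Y86.771
M5
G00 X276.135 Y107.332
M3 S799
G1 X268.957 Y101.391 F788
G1 X265.746 Y100.118
G1 X268.661 Y100.333
G1 X279.864 Y98.854
M5
G00 X0.000 Y0.000

1 u = 1 mm; y_m = 133.356 − y.

[1] `<path>` cubic bezier, #0000ff→cut S799 F788: (150.320,77.416) → (175.407,79.749) → (202.123,73.823) → (218.961,64.151) → (214.416,55.248)

[2] `<rect>` rectangle, #0000ff→cut S799 F788: (165.003,86.771) → (263.373,86.771) → (263.373,74.308) → (165.003,74.308) → (165.003,86.771) (closed)

[3] `<path>` cubic bezier, #0000ff→cut S799 F788: (276.135,107.332) → (268.957,101.391) → (265.746,100.118) → (268.661,100.333) → (279.864,98.854)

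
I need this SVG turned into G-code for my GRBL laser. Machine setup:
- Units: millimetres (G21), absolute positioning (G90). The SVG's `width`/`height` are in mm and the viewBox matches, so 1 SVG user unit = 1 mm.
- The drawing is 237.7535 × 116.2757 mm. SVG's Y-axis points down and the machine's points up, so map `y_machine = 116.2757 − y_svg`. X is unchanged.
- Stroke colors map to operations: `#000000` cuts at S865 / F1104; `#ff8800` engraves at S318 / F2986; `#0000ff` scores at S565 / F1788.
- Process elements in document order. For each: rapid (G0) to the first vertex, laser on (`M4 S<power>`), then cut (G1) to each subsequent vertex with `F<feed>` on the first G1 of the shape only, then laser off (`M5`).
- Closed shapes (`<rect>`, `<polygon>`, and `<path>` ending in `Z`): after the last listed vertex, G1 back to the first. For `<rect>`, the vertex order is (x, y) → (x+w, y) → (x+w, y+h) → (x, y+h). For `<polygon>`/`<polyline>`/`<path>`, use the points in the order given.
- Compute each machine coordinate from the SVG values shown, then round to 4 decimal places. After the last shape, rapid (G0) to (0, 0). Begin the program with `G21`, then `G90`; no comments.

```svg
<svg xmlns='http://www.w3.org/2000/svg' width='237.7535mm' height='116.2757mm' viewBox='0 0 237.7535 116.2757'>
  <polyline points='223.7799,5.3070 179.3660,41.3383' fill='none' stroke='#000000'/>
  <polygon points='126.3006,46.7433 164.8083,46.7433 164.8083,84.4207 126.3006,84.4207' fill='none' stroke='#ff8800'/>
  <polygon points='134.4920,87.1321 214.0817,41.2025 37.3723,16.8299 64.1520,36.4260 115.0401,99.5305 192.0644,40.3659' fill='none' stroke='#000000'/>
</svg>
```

G21
G90
G0 X223.7799 Y110.9687
M4 S865
G1 X179.3660 Y74.9374 F1104
M5
G0 X126.3006 Y69.5324
M4 S318
G1 X164.8083 Y69.5324 F2986
G1 X164.8083 Y31.8550
G1 X126.3006 Y31.8550
G1 X126.3006 Y69.5324
M5
G0 X134.4920 Y29.1436
M4 S865
G1 X214.0817 Y75.0732 F1104
G1 X37.3723 Y99.4458
G1 X64.1520 Y79.8497
G1 X115.0401 Y16.7452
G1 X192.0644 Y75.9098
G1 X134.4920 Y29.1436
M5
G0 X0.0000 Y0.0000

Since the viewBox matches the mm dimensions, user units are millimetres directly. The only transform is the Y-flip y_m = 116.2757 − y_svg.

Shape 1 is a line segment drawn with `<polyline>`. Its stroke #000000 means cut at S865, F1104. After flipping Y the toolpath is (223.7799,110.9687) → (179.3660,74.9374).

Shape 2 is a rectangle drawn with `<polygon>`. Its stroke #ff8800 means engrave at S318, F2986. After flipping Y the toolpath is (126.3006,69.5324) → (164.8083,69.5324) → (164.8083,31.8550) → (126.3006,31.8550) → (126.3006,69.5324), returning to the start.

Shape 3 is a closed polygon drawn with `<polygon>`. Its stroke #000000 means cut at S865, F1104. After flipping Y the toolpath is (134.4920,29.1436) → (214.0817,75.0732) → (37.3723,99.4458) → (64.1520,79.8497) → (115.0401,16.7452) → (192.0644,75.9098) → (134.4920,29.1436), returning to the start.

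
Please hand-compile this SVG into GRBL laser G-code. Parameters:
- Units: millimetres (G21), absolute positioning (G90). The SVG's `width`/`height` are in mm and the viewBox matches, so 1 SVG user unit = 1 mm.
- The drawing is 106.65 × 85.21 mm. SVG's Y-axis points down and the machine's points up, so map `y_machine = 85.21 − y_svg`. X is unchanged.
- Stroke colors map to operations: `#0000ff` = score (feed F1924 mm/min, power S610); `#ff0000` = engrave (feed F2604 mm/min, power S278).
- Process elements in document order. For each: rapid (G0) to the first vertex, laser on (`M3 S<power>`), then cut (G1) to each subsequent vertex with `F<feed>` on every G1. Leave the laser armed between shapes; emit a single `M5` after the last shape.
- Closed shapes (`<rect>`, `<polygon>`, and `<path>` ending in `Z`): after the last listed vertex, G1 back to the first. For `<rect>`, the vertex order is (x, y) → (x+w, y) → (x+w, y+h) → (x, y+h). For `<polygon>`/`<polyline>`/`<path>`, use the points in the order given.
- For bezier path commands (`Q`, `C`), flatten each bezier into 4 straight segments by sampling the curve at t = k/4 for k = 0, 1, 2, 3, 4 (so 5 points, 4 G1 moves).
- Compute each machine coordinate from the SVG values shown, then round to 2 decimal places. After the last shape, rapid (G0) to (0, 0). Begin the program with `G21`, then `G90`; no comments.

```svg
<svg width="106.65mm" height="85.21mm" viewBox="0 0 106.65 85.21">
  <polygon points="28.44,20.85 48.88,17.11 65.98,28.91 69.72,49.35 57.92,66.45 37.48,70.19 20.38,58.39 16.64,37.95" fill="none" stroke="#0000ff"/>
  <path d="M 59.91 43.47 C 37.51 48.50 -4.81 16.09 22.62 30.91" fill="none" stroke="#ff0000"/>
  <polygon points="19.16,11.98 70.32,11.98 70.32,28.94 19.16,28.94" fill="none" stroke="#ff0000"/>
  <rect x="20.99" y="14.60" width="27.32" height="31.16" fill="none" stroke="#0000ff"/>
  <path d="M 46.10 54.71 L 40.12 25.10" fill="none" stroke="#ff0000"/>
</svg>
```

Since the viewBox matches the mm dimensions, user units are millimetres directly. The only transform is the Y-flip y_m = 85.21 − y_svg.

Shape 1 is a regular polygon drawn with `<polygon>`. Its stroke #0000ff means score at S610, F1924. After flipping Y the toolpath is (28.44,64.36) → (48.88,68.10) → (65.98,56.30) → (69.72,35.86) → (57.92,18.76) → (37.48,15.02) → (20.38,26.82) → (16.64,47.26) → (28.44,64.36), returning to the start.

Shape 2 is a cubic bezier drawn with `<path>`. Its stroke #ff0000 means engrave at S278, F2604. After flipping Y the toolpath is (59.91,41.74) → (40.78,43.66) → (22.58,51.69) → (13.72,57.88) → (22.62,54.30).

Shape 3 is a rectangle drawn with `<polygon>`. Its stroke #ff0000 means engrave at S278, F2604. After flipping Y the toolpath is (19.16,73.23) → (70.32,73.23) → (70.32,56.27) → (19.16,56.27) → (19.16,73.23), returning to the start.

Shape 4 is a rectangle drawn with `<rect>`. Its stroke #0000ff means score at S610, F1924. After flipping Y the toolpath is (20.99,70.61) → (48.31,70.61) → (48.31,39.45) → (20.99,39.45) → (20.99,70.61), returning to the start.

Shape 5 is a line segment drawn with `<path>`. Its stroke #ff0000 means engrave at S278, F2604. After flipping Y the toolpath is (46.10,30.50) → (40.12,60.11).

G21
G90
G0 X28.44 Y64.36
M3 S610
G1 X48.88 Y68.10 F1924
G1 X65.98 Y56.30 F1924
G1 X69.72 Y35.86 F1924
G1 X57.92 Y18.76 F1924
G1 X37.48 Y15.02 F1924
G1 X20.38 Y26.82 F1924
G1 X16.64 Y47.26 F1924
G1 X28.44 Y64.36 F1924
G0 X59.91 Y41.74
M3 S278
G1 X40.78 Y43.66 F2604
G1 X22.58 Y51.69 F2604
G1 X13.72 Y57.88 F2604
G1 X22.62 Y54.30 F2604
G0 X19.16 Y73.23
M3 S278
G1 X70.32 Y73.23 F2604
G1 X70.32 Y56.27 F2604
G1 X19.16 Y56.27 F2604
G1 X19.16 Y73.23 F2604
G0 X20.99 Y70.61
M3 S610
G1 X48.31 Y70.61 F1924
G1 X48.31 Y39.45 F1924
G1 X20.99 Y39.45 F1924
G1 X20.99 Y70.61 F1924
G0 X46.10 Y30.50
M3 S278
G1 X40.12 Y60.11 F2604
M5
G0 X0.00 Y0.00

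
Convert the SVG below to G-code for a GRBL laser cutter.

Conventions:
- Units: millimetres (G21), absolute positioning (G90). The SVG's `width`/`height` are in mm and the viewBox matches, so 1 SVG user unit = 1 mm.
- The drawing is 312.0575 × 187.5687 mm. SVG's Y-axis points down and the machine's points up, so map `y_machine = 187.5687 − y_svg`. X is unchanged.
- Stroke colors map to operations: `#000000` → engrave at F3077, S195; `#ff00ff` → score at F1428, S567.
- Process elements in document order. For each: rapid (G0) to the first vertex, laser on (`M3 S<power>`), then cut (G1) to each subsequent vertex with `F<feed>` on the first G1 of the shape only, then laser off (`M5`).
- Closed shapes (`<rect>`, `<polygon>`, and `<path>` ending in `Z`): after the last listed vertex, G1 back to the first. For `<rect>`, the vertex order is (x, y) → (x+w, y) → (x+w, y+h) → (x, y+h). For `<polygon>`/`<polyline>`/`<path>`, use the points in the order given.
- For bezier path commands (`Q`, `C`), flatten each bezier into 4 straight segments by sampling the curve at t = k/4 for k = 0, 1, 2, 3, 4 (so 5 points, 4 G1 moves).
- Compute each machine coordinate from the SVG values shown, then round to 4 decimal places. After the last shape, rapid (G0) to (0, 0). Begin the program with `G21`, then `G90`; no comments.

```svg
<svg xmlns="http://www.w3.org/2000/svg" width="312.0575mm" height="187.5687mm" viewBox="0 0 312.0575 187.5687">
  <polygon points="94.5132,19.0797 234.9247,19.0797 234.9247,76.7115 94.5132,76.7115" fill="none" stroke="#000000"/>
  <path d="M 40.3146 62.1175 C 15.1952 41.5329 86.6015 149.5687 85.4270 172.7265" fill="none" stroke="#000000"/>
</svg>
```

Since the viewBox matches the mm dimensions, user units are millimetres directly. The only transform is the Y-flip y_m = 187.5687 − y_svg.

Shape 1 is a rectangle drawn with `<polygon>`. Its stroke #000000 means engrave at S195, F3077. After flipping Y the toolpath is (94.5132,168.4890) → (234.9247,168.4890) → (234.9247,110.8572) → (94.5132,110.8572) → (94.5132,168.4890), returning to the start.

Shape 2 is a cubic bezier drawn with `<path>`. Its stroke #000000 means engrave at S195, F3077. After flipping Y the toolpath is (40.3146,125.4512) → (36.9313,120.1092) → (53.8915,86.5501) → (75.3413,44.7893) → (85.4270,14.8422).

G21
G90
G0 X94.5132 Y168.4890
M3 S195
G1 X234.9247 Y168.4890 F3077
G1 X234.9247 Y110.8572
G1 X94.5132 Y110.8572
G1 X94.5132 Y168.4890
M5
G0 X40.3146 Y125.4512
M3 S195
G1 X36.9313 Y120.1092 F3077
G1 X53.8915 Y86.5501
G1 X75.3413 Y44.7893
G1 X85.4270 Y14.8422
M5
G0 X0.0000 Y0.0000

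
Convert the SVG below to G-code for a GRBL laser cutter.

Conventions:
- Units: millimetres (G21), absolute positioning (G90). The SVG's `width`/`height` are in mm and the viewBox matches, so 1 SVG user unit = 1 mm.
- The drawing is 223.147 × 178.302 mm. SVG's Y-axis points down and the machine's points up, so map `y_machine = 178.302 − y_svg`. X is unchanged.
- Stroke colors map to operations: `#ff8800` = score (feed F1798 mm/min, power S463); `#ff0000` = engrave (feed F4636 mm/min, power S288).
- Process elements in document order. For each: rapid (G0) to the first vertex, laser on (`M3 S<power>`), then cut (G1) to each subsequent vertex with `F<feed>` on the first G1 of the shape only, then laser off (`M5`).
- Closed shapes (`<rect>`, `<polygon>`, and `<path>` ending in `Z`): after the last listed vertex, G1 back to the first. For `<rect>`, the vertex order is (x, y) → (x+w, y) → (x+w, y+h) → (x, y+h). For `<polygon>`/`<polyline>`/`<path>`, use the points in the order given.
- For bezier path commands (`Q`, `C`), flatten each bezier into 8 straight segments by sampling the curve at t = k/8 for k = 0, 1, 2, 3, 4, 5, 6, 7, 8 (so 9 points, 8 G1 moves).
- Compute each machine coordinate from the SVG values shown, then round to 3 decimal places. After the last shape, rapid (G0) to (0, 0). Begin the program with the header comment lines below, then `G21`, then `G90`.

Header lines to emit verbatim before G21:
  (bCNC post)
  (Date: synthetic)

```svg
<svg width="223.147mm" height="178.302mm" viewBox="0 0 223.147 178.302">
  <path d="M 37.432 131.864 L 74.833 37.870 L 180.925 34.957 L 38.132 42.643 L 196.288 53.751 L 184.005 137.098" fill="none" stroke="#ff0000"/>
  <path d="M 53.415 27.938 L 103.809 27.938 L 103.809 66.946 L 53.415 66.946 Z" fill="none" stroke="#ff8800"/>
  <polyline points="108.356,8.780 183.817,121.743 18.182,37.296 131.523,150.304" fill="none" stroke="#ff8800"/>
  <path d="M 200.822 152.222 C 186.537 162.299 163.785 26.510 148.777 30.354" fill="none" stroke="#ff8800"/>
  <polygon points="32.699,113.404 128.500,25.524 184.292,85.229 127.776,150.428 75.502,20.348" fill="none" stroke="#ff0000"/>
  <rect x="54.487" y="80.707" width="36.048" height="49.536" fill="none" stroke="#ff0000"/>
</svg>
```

viewBox `0 0 223.147 178.302` with mm width/height → 1 unit = 1 mm. Flip: y_m = 178.302 − y_svg.

**Shape 1** — `<path>` open polyline, stroke `#ff0000` → engrave (S288, F4636). Machine vertices: (37.432,46.438) → (74.833,140.432) → (180.925,143.345) → (38.132,135.659) → (196.288,124.551) → (184.005,41.204). Open path.

**Shape 2** — `<path>` rectangle, stroke `#ff8800` → score (S463, F1798). Machine vertices: (53.415,150.364) → (103.809,150.364) → (103.809,111.356) → (53.415,111.356) → (53.415,150.364). Closed: final G1 returns to the first vertex.

**Shape 3** — `<polyline>` open polyline, stroke `#ff8800` → score (S463, F1798). Machine vertices: (108.356,169.522) → (183.817,56.559) → (18.182,141.006) → (131.523,27.998). Open path.

**Shape 4** — `<path>` cubic bezier, stroke `#ff8800` → score (S463, F1798). Control points (SVG): P0=(200.822,152.222), P1=(186.537,162.299), P2=(163.785,26.510), P3=(148.777,30.354); sampled at t=k/8. Machine vertices: (200.822,26.080) → (195.100,28.581) → (188.774,41.411) → (182.034,61.225) → (175.071,84.677) → (168.073,108.420) → (161.232,129.111) → (154.736,143.402) → (148.777,147.948). Open path.

**Shape 5** — `<polygon>` closed polygon, stroke `#ff0000` → engrave (S288, F4636). Machine vertices: (32.699,64.898) → (128.500,152.778) → (184.292,93.073) → (127.776,27.874) → (75.502,157.954) → (32.699,64.898). Closed: final G1 returns to the first vertex.

**Shape 6** — `<rect>` rectangle, stroke `#ff0000` → engrave (S288, F4636). Machine vertices: (54.487,97.595) → (90.535,97.595) → (90.535,48.059) → (54.487,48.059) → (54.487,97.595). Closed: final G1 returns to the first vertex.

(bCNC post)
(Date: synthetic)
G21
G90
G0 X37.432 Y46.438
M3 S288
G1 X74.833 Y140.432 F4636
G1 X180.925 Y143.345
G1 X38.132 Y135.659
G1 X196.288 Y124.551
G1 X184.005 Y41.204
M5
G0 X53.415 Y150.364
M3 S463
G1 X103.809 Y150.364 F1798
G1 X103.809 Y111.356
G1 X53.415 Y111.356
G1 X53.415 Y150.364
M5
G0 X108.356 Y169.522
M3 S463
G1 X183.817 Y56.559 F1798
G1 X18.182 Y141.006
G1 X131.523 Y27.998
M5
G0 X200.822 Y26.080
M3 S463
G1 X195.100 Y28.581 F1798
G1 X188.774 Y41.411
G1 X182.034 Y61.225
G1 X175.071 Y84.677
G1 X168.073 Y108.420
G1 X161.232 Y129.111
G1 X154.736 Y143.402
G1 X148.777 Y147.948
M5
G0 X32.699 Y64.898
M3 S288
G1 X128.500 Y152.778 F4636
G1 X184.292 Y93.073
G1 X127.776 Y27.874
G1 X75.502 Y157.954
G1 X32.699 Y64.898
M5
G0 X54.487 Y97.595
M3 S288
G1 X90.535 Y97.595 F4636
G1 X90.535 Y48.059
G1 X54.487 Y48.059
G1 X54.487 Y97.595
M5
G0 X0.000 Y0.000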